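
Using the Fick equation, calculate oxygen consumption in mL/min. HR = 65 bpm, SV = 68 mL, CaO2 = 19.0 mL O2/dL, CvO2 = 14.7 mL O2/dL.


CO = HR*SV = 65*68/1000 = 4.42 L/min
a-v O2 diff = 19.0 - 14.7 = 4.3 mL/dL
VO2 = CO * (CaO2-CvO2) * 10 dL/L
VO2 = 4.42 * 4.3 * 10
VO2 = 190.1 mL/min


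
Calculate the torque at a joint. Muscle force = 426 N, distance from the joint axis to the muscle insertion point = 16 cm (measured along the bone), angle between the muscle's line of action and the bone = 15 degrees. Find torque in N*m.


Torque = F * d * sin(theta)   (moment arm = d*sin(theta))
d = 16 cm = 0.16 m
Torque = 426 * 0.16 * sin(15)
Torque = 17.64 N*m


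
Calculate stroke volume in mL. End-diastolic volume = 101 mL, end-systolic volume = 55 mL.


SV = EDV - ESV
SV = 101 - 55
SV = 46 mL


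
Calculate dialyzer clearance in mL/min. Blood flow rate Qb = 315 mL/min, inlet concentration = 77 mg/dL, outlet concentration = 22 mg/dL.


K = Qb * (Cb_in - Cb_out) / Cb_in
K = 315 * (77 - 22) / 77
K = 225 mL/min


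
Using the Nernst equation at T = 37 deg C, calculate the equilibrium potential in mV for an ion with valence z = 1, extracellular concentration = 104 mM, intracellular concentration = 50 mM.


E = (RT/(zF)) * ln(C_out/C_in)
T = 37 + 273.15 = 310.15 K
E = (8.314 * 310.15 / (1 * 96485)) * ln(104/50)
E = 19.57 mV


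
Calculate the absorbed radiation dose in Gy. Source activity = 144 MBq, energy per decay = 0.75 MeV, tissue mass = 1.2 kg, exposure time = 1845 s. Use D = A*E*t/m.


A = 144 MBq = 1.4400e+08 Bq
E = 0.75 MeV = 1.2015e-13 J
D = A*E*t/m = 1.4400e+08*1.2015e-13*1845/1.2
D = 0.0266 Gy


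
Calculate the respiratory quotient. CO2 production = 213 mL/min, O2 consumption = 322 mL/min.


RQ = VCO2 / VO2
RQ = 213 / 322
RQ = 0.6615


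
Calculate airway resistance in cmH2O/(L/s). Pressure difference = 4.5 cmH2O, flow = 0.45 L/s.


R = dP / flow
R = 4.5 / 0.45
R = 10 cmH2O/(L/s)


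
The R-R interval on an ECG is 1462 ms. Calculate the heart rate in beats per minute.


HR = 60 / RR_interval(s)
RR = 1462 ms = 1.462 s
HR = 60 / 1.462 = 41.04 bpm


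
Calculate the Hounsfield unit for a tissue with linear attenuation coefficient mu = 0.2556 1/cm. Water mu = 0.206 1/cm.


HU = ((mu_tissue - mu_water) / mu_water) * 1000
HU = ((0.2556 - 0.206) / 0.206) * 1000
HU = 240.8


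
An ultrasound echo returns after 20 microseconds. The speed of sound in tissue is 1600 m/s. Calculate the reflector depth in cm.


depth = c * t / 2
t = 20 us = 2.0000e-05 s
depth = 1600 * 2.0000e-05 / 2
depth = 0.016 m = 1.6 cm


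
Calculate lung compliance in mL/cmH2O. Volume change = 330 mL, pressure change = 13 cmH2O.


C = dV / dP
C = 330 / 13
C = 25.38 mL/cmH2O


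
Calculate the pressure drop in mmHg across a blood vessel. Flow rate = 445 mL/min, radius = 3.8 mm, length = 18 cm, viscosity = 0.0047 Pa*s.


dP = 8*mu*L*Q / (pi*r^4)
Q = 445 mL/min = 7.41667e-06 m^3/s
dP = 76.6276 Pa = 76.6276 / 133.322 mmHg = 0.5748 mmHg


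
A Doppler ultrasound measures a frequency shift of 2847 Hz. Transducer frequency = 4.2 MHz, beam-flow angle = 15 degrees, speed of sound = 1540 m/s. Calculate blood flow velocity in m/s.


v = fd * c / (2 * f0 * cos(theta))
v = 2847 * 1540 / (2 * 4.2000e+06 * cos(15))
v = 0.5404 m/s


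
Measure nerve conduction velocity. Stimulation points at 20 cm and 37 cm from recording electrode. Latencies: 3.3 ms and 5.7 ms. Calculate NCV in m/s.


Distance = (37 - 20) / 100 = 0.17 m
dt = (5.7 - 3.3) / 1000 = 0.0024 s
NCV = dist / dt = 70.83 m/s


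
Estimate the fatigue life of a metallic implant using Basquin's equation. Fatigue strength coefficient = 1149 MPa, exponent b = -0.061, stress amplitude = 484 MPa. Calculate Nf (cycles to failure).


sigma_a = sigma_f' * (2Nf)^b
2Nf = (sigma_a/sigma_f')^(1/b)
2Nf = (484/1149)^(1/-0.061)
2Nf = 1429955.1
Nf = 7.15e+05


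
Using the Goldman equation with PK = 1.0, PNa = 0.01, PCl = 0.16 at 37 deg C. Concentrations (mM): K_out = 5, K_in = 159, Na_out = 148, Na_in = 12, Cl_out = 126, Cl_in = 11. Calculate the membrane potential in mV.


Vm = (RT/F)*ln((PK*Ko + PNa*Nao + PCl*Cli)/(PK*Ki + PNa*Nai + PCl*Clo))
Numer = 8.24, Denom = 179.28
Vm = -82.31 mV


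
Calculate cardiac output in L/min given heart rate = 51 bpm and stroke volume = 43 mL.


CO = HR * SV
CO = 51 * 43 / 1000
CO = 2.193 L/min


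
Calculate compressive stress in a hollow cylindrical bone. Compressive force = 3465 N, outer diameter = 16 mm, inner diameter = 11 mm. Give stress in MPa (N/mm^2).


A = pi*(r_o^2 - r_i^2)
r_o = 8 mm, r_i = 5.5 mm
A = 106.029 mm^2
sigma = F/A = 3465 / 106.029
sigma = 32.68 MPa


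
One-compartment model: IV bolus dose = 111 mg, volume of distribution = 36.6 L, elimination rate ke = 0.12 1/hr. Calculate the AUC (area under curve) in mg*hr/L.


C0 = Dose/Vd = 111/36.6 = 3.03279 mg/L
AUC = C0/ke = 3.03279/0.12
AUC = 25.27 mg*hr/L


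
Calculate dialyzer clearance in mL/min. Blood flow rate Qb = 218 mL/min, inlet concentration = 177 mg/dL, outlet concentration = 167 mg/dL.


K = Qb * (Cb_in - Cb_out) / Cb_in
K = 218 * (177 - 167) / 177
K = 12.32 mL/min


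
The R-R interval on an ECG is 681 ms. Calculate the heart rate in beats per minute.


HR = 60 / RR_interval(s)
RR = 681 ms = 0.681 s
HR = 60 / 0.681 = 88.11 bpm


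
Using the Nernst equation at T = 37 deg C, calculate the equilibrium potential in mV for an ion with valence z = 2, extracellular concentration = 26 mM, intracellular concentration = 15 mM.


E = (RT/(zF)) * ln(C_out/C_in)
T = 37 + 273.15 = 310.15 K
E = (8.314 * 310.15 / (2 * 96485)) * ln(26/15)
E = 7.35 mV


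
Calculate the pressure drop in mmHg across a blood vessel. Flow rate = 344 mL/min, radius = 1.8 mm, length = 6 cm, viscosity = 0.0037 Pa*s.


dP = 8*mu*L*Q / (pi*r^4)
Q = 344 mL/min = 5.73333e-06 m^3/s
dP = 308.752 Pa = 308.752 / 133.322 mmHg = 2.316 mmHg


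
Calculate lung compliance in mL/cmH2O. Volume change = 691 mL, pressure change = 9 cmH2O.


C = dV / dP
C = 691 / 9
C = 76.78 mL/cmH2O


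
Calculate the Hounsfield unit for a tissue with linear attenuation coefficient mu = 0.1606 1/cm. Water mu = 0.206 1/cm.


HU = ((mu_tissue - mu_water) / mu_water) * 1000
HU = ((0.1606 - 0.206) / 0.206) * 1000
HU = -220.4


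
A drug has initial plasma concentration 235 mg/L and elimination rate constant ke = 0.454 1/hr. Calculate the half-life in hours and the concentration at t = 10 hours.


t_half = ln(2) / ke = 0.693147 / 0.454 = 1.527 hr
C(t) = C0 * exp(-ke*t) = 235 * exp(-0.454*10)
C(10) = 2.508 mg/L


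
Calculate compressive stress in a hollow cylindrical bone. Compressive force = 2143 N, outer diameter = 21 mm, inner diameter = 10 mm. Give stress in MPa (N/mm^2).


A = pi*(r_o^2 - r_i^2)
r_o = 10.5 mm, r_i = 5 mm
A = 267.821 mm^2
sigma = F/A = 2143 / 267.821
sigma = 8.002 MPa


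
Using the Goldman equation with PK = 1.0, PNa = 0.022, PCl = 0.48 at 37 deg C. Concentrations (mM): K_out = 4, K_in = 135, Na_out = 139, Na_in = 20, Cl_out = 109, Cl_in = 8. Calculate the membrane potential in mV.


Vm = (RT/F)*ln((PK*Ko + PNa*Nao + PCl*Cli)/(PK*Ki + PNa*Nai + PCl*Clo))
Numer = 10.898, Denom = 187.76
Vm = -76.08 mV


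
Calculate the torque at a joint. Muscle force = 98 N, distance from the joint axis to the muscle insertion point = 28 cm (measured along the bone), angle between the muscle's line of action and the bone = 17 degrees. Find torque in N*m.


Torque = F * d * sin(theta)   (moment arm = d*sin(theta))
d = 28 cm = 0.28 m
Torque = 98 * 0.28 * sin(17)
Torque = 8.023 N*m


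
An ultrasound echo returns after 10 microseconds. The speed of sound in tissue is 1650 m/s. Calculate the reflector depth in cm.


depth = c * t / 2
t = 10 us = 1.0000e-05 s
depth = 1650 * 1.0000e-05 / 2
depth = 0.00825 m = 0.825 cm


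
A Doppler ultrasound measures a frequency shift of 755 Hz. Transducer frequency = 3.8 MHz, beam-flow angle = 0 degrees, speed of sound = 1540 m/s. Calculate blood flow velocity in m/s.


v = fd * c / (2 * f0 * cos(theta))
v = 755 * 1540 / (2 * 3.8000e+06 * cos(0))
v = 0.153 m/s


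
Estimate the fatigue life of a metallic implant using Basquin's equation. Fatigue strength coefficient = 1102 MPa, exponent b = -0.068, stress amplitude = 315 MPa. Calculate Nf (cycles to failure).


sigma_a = sigma_f' * (2Nf)^b
2Nf = (sigma_a/sigma_f')^(1/b)
2Nf = (315/1102)^(1/-0.068)
2Nf = 99564276
Nf = 4.9782e+07


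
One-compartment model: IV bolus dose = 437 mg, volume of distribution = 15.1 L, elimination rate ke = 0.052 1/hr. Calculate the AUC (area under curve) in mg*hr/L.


C0 = Dose/Vd = 437/15.1 = 28.9404 mg/L
AUC = C0/ke = 28.9404/0.052
AUC = 556.5 mg*hr/L


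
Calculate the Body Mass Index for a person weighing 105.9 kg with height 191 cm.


BMI = weight / height^2
height = 191 cm = 1.91 m
BMI = 105.9 / 1.91^2
BMI = 29.03 kg/m^2


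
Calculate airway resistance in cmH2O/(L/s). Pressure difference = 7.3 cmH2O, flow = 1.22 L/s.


R = dP / flow
R = 7.3 / 1.22
R = 5.984 cmH2O/(L/s)


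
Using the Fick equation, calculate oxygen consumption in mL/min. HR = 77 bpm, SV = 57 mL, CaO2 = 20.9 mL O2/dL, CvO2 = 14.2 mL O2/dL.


CO = HR*SV = 77*57/1000 = 4.389 L/min
a-v O2 diff = 20.9 - 14.2 = 6.7 mL/dL
VO2 = CO * (CaO2-CvO2) * 10 dL/L
VO2 = 4.389 * 6.7 * 10
VO2 = 294.1 mL/min


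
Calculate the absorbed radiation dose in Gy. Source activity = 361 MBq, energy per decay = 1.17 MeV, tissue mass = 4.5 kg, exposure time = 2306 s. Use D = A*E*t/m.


A = 361 MBq = 3.6100e+08 Bq
E = 1.17 MeV = 1.87434e-13 J
D = A*E*t/m = 3.6100e+08*1.87434e-13*2306/4.5
D = 0.03467 Gy


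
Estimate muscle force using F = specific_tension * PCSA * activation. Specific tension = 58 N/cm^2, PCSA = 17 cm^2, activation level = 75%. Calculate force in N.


F = sigma * PCSA * activation
F = 58 * 17 * 0.75
F = 739.5 N


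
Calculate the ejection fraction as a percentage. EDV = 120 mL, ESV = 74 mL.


SV = EDV - ESV = 120 - 74 = 46 mL
EF = SV/EDV * 100 = 46/120 * 100
EF = 38.33%


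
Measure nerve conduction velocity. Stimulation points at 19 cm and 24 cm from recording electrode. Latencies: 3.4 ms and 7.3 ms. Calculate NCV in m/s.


Distance = (24 - 19) / 100 = 0.05 m
dt = (7.3 - 3.4) / 1000 = 0.0039 s
NCV = dist / dt = 12.82 m/s


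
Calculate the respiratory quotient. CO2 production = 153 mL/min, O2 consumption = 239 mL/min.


RQ = VCO2 / VO2
RQ = 153 / 239
RQ = 0.6402


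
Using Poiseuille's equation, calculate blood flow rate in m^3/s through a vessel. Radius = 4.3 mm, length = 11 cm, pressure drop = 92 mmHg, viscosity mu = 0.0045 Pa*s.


Q = pi*r^4*dP / (8*mu*L)
r = 0.0043 m, L = 0.11 m
dP = 92 mmHg = 12265.624 Pa
Q = 0.003327 m^3/s


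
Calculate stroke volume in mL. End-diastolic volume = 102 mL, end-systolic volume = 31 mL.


SV = EDV - ESV
SV = 102 - 31
SV = 71 mL


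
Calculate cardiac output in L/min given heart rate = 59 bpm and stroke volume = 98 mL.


CO = HR * SV
CO = 59 * 98 / 1000
CO = 5.782 L/min


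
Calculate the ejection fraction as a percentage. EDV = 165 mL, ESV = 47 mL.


SV = EDV - ESV = 165 - 47 = 118 mL
EF = SV/EDV * 100 = 118/165 * 100
EF = 71.52%


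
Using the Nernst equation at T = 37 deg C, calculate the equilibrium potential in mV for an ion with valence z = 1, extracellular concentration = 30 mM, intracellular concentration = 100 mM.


E = (RT/(zF)) * ln(C_out/C_in)
T = 37 + 273.15 = 310.15 K
E = (8.314 * 310.15 / (1 * 96485)) * ln(30/100)
E = -32.18 mV


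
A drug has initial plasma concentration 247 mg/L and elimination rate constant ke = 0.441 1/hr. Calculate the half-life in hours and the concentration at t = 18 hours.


t_half = ln(2) / ke = 0.693147 / 0.441 = 1.572 hr
C(t) = C0 * exp(-ke*t) = 247 * exp(-0.441*18)
C(18) = 0.08816 mg/L


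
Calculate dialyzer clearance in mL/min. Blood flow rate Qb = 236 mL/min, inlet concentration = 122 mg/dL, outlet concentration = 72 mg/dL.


K = Qb * (Cb_in - Cb_out) / Cb_in
K = 236 * (122 - 72) / 122
K = 96.72 mL/min


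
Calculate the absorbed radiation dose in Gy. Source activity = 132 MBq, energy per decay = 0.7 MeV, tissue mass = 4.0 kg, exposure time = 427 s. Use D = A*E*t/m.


A = 132 MBq = 1.3200e+08 Bq
E = 0.7 MeV = 1.1214e-13 J
D = A*E*t/m = 1.3200e+08*1.1214e-13*427/4.0
D = 0.00158 Gy


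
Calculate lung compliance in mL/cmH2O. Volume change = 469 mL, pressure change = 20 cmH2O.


C = dV / dP
C = 469 / 20
C = 23.45 mL/cmH2O


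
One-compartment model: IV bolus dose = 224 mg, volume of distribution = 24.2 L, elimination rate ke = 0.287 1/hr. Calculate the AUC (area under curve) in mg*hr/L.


C0 = Dose/Vd = 224/24.2 = 9.2562 mg/L
AUC = C0/ke = 9.2562/0.287
AUC = 32.25 mg*hr/L


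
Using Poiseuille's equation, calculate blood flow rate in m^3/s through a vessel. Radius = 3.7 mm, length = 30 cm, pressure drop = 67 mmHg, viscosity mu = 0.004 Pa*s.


Q = pi*r^4*dP / (8*mu*L)
r = 0.0037 m, L = 0.3 m
dP = 67 mmHg = 8932.574 Pa
Q = 5.4785e-04 m^3/s


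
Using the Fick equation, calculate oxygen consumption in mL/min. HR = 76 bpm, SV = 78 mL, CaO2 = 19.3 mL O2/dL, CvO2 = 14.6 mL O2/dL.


CO = HR*SV = 76*78/1000 = 5.928 L/min
a-v O2 diff = 19.3 - 14.6 = 4.7 mL/dL
VO2 = CO * (CaO2-CvO2) * 10 dL/L
VO2 = 5.928 * 4.7 * 10
VO2 = 278.6 mL/min


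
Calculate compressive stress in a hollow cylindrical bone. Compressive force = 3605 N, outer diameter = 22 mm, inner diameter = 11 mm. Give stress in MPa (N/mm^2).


A = pi*(r_o^2 - r_i^2)
r_o = 11 mm, r_i = 5.5 mm
A = 285.1 mm^2
sigma = F/A = 3605 / 285.1
sigma = 12.64 MPa


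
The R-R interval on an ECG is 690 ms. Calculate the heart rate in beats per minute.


HR = 60 / RR_interval(s)
RR = 690 ms = 0.69 s
HR = 60 / 0.69 = 86.96 bpm


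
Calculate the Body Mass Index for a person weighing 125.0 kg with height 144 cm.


BMI = weight / height^2
height = 144 cm = 1.44 m
BMI = 125.0 / 1.44^2
BMI = 60.28 kg/m^2


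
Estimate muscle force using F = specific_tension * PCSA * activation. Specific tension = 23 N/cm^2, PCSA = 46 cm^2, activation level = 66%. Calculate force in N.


F = sigma * PCSA * activation
F = 23 * 46 * 0.66
F = 698.3 N


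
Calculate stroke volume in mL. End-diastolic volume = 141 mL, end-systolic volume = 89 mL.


SV = EDV - ESV
SV = 141 - 89
SV = 52 mL


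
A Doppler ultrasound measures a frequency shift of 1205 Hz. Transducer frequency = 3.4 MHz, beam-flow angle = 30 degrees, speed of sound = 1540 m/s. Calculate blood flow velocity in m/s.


v = fd * c / (2 * f0 * cos(theta))
v = 1205 * 1540 / (2 * 3.4000e+06 * cos(30))
v = 0.3151 m/s


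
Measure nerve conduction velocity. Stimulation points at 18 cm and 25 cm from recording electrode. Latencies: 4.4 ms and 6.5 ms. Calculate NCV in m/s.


Distance = (25 - 18) / 100 = 0.07 m
dt = (6.5 - 4.4) / 1000 = 0.0021 s
NCV = dist / dt = 33.33 m/s


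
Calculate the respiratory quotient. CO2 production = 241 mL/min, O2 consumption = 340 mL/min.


RQ = VCO2 / VO2
RQ = 241 / 340
RQ = 0.7088


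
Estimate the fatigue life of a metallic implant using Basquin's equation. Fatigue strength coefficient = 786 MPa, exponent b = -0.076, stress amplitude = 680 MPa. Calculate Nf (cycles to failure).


sigma_a = sigma_f' * (2Nf)^b
2Nf = (sigma_a/sigma_f')^(1/b)
2Nf = (680/786)^(1/-0.076)
2Nf = 6.7268379
Nf = 3.363


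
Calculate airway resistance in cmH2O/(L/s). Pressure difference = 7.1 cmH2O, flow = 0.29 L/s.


R = dP / flow
R = 7.1 / 0.29
R = 24.48 cmH2O/(L/s)


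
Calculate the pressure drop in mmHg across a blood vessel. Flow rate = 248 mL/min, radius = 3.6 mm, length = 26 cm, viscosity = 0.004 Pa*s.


dP = 8*mu*L*Q / (pi*r^4)
Q = 248 mL/min = 4.13333e-06 m^3/s
dP = 65.1724 Pa = 65.1724 / 133.322 mmHg = 0.4888 mmHg


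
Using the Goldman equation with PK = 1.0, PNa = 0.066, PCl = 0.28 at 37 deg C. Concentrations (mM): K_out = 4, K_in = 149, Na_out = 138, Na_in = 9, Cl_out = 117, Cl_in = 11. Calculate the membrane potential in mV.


Vm = (RT/F)*ln((PK*Ko + PNa*Nao + PCl*Cli)/(PK*Ki + PNa*Nai + PCl*Clo))
Numer = 16.188, Denom = 182.354
Vm = -64.72 mV


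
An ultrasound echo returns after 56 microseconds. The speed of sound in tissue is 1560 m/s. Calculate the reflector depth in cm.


depth = c * t / 2
t = 56 us = 5.6000e-05 s
depth = 1560 * 5.6000e-05 / 2
depth = 0.04368 m = 4.368 cm


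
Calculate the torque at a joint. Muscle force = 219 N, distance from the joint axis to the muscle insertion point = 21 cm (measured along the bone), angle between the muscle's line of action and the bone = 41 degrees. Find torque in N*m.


Torque = F * d * sin(theta)   (moment arm = d*sin(theta))
d = 21 cm = 0.21 m
Torque = 219 * 0.21 * sin(41)
Torque = 30.17 N*m


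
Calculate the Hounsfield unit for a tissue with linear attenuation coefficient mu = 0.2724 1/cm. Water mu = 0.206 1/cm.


HU = ((mu_tissue - mu_water) / mu_water) * 1000
HU = ((0.2724 - 0.206) / 0.206) * 1000
HU = 322.3


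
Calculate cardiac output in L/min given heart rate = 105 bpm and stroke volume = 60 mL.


CO = HR * SV
CO = 105 * 60 / 1000
CO = 6.3 L/min


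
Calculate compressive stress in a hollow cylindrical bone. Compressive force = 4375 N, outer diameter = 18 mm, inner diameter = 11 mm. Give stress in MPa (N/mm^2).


A = pi*(r_o^2 - r_i^2)
r_o = 9 mm, r_i = 5.5 mm
A = 159.436 mm^2
sigma = F/A = 4375 / 159.436
sigma = 27.44 MPa


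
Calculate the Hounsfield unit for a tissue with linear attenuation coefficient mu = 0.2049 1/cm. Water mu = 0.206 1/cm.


HU = ((mu_tissue - mu_water) / mu_water) * 1000
HU = ((0.2049 - 0.206) / 0.206) * 1000
HU = -5.34


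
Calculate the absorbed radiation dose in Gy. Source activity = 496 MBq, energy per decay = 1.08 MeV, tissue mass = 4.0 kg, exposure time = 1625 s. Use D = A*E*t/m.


A = 496 MBq = 4.9600e+08 Bq
E = 1.08 MeV = 1.73016e-13 J
D = A*E*t/m = 4.9600e+08*1.73016e-13*1625/4.0
D = 0.03486 Gy


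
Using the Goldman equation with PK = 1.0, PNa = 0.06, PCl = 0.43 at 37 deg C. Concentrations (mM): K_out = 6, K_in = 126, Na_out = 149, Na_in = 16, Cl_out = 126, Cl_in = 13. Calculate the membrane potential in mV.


Vm = (RT/F)*ln((PK*Ko + PNa*Nao + PCl*Cli)/(PK*Ki + PNa*Nai + PCl*Clo))
Numer = 20.53, Denom = 181.14
Vm = -58.19 mV


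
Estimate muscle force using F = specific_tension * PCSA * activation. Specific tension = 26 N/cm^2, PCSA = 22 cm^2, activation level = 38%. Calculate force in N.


F = sigma * PCSA * activation
F = 26 * 22 * 0.38
F = 217.4 N


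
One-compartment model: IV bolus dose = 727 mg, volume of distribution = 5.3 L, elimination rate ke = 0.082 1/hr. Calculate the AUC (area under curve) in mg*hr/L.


C0 = Dose/Vd = 727/5.3 = 137.17 mg/L
AUC = C0/ke = 137.17/0.082
AUC = 1673 mg*hr/L


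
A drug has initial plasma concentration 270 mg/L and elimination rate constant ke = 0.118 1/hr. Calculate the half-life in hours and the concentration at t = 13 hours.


t_half = ln(2) / ke = 0.693147 / 0.118 = 5.874 hr
C(t) = C0 * exp(-ke*t) = 270 * exp(-0.118*13)
C(13) = 58.23 mg/L


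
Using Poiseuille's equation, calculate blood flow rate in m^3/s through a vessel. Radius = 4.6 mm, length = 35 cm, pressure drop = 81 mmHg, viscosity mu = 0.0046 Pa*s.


Q = pi*r^4*dP / (8*mu*L)
r = 0.0046 m, L = 0.35 m
dP = 81 mmHg = 10799.082 Pa
Q = 0.001179 m^3/s


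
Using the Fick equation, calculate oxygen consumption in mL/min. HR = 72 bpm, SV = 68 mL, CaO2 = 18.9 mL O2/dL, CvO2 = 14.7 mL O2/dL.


CO = HR*SV = 72*68/1000 = 4.896 L/min
a-v O2 diff = 18.9 - 14.7 = 4.2 mL/dL
VO2 = CO * (CaO2-CvO2) * 10 dL/L
VO2 = 4.896 * 4.2 * 10
VO2 = 205.6 mL/min


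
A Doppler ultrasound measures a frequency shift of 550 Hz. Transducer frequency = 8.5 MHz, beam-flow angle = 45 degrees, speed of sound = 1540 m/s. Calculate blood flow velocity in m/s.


v = fd * c / (2 * f0 * cos(theta))
v = 550 * 1540 / (2 * 8.5000e+06 * cos(45))
v = 0.07046 m/s


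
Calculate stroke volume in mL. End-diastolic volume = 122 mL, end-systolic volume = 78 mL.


SV = EDV - ESV
SV = 122 - 78
SV = 44 mL


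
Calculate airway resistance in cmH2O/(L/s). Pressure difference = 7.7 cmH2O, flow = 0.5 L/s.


R = dP / flow
R = 7.7 / 0.5
R = 15.4 cmH2O/(L/s)


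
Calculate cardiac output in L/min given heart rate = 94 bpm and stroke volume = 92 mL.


CO = HR * SV
CO = 94 * 92 / 1000
CO = 8.648 L/min


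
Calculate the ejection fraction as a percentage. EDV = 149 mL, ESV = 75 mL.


SV = EDV - ESV = 149 - 75 = 74 mL
EF = SV/EDV * 100 = 74/149 * 100
EF = 49.66%


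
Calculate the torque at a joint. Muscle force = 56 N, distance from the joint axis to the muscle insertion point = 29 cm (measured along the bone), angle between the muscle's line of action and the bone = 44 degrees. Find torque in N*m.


Torque = F * d * sin(theta)   (moment arm = d*sin(theta))
d = 29 cm = 0.29 m
Torque = 56 * 0.29 * sin(44)
Torque = 11.28 N*m


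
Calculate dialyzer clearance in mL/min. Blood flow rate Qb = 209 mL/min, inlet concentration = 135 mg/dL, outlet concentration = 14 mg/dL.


K = Qb * (Cb_in - Cb_out) / Cb_in
K = 209 * (135 - 14) / 135
K = 187.3 mL/min


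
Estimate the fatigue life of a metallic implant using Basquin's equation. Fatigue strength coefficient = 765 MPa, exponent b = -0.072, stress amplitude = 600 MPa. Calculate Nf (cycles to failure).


sigma_a = sigma_f' * (2Nf)^b
2Nf = (sigma_a/sigma_f')^(1/b)
2Nf = (600/765)^(1/-0.072)
2Nf = 29.202446
Nf = 14.6


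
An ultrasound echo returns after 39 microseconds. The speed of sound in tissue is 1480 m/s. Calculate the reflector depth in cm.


depth = c * t / 2
t = 39 us = 3.9000e-05 s
depth = 1480 * 3.9000e-05 / 2
depth = 0.02886 m = 2.886 cm


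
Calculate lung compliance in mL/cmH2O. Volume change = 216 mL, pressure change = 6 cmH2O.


C = dV / dP
C = 216 / 6
C = 36 mL/cmH2O


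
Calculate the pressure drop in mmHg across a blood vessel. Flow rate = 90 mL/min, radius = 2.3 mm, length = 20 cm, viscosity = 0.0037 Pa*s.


dP = 8*mu*L*Q / (pi*r^4)
Q = 90 mL/min = 1.5e-06 m^3/s
dP = 101.007 Pa = 101.007 / 133.322 mmHg = 0.7576 mmHg


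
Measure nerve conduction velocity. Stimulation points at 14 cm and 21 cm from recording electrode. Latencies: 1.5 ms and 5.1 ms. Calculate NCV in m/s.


Distance = (21 - 14) / 100 = 0.07 m
dt = (5.1 - 1.5) / 1000 = 0.0036 s
NCV = dist / dt = 19.44 m/s


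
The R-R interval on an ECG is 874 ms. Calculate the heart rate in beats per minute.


HR = 60 / RR_interval(s)
RR = 874 ms = 0.874 s
HR = 60 / 0.874 = 68.65 bpm


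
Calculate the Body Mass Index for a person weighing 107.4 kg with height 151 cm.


BMI = weight / height^2
height = 151 cm = 1.51 m
BMI = 107.4 / 1.51^2
BMI = 47.1 kg/m^2


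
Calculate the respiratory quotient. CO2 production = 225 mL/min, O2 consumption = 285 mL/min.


RQ = VCO2 / VO2
RQ = 225 / 285
RQ = 0.7895


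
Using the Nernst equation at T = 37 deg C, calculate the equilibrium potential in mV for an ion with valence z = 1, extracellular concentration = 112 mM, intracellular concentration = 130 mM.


E = (RT/(zF)) * ln(C_out/C_in)
T = 37 + 273.15 = 310.15 K
E = (8.314 * 310.15 / (1 * 96485)) * ln(112/130)
E = -3.983 mV


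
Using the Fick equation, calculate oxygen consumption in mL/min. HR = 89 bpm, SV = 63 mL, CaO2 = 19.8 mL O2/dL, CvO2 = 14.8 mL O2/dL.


CO = HR*SV = 89*63/1000 = 5.607 L/min
a-v O2 diff = 19.8 - 14.8 = 5 mL/dL
VO2 = CO * (CaO2-CvO2) * 10 dL/L
VO2 = 5.607 * 5 * 10
VO2 = 280.4 mL/min


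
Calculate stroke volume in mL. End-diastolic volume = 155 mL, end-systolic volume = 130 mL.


SV = EDV - ESV
SV = 155 - 130
SV = 25 mL


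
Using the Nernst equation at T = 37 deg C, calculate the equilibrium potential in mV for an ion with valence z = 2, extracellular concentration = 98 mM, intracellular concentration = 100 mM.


E = (RT/(zF)) * ln(C_out/C_in)
T = 37 + 273.15 = 310.15 K
E = (8.314 * 310.15 / (2 * 96485)) * ln(98/100)
E = -0.27 mV


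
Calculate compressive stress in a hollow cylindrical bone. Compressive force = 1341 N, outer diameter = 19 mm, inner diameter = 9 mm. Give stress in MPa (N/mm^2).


A = pi*(r_o^2 - r_i^2)
r_o = 9.5 mm, r_i = 4.5 mm
A = 219.911 mm^2
sigma = F/A = 1341 / 219.911
sigma = 6.098 MPa


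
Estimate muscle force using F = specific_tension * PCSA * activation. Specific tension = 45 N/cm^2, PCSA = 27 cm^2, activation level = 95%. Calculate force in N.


F = sigma * PCSA * activation
F = 45 * 27 * 0.95
F = 1154 N


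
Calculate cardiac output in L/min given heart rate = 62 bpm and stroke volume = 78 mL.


CO = HR * SV
CO = 62 * 78 / 1000
CO = 4.836 L/min


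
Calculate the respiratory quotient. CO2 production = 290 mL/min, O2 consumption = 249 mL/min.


RQ = VCO2 / VO2
RQ = 290 / 249
RQ = 1.165


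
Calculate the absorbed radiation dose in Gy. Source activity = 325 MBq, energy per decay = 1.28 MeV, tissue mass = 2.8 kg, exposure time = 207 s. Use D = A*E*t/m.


A = 325 MBq = 3.2500e+08 Bq
E = 1.28 MeV = 2.05056e-13 J
D = A*E*t/m = 3.2500e+08*2.05056e-13*207/2.8
D = 0.004927 Gy


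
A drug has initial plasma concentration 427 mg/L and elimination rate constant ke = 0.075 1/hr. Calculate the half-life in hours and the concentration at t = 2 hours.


t_half = ln(2) / ke = 0.693147 / 0.075 = 9.242 hr
C(t) = C0 * exp(-ke*t) = 427 * exp(-0.075*2)
C(2) = 367.5 mg/L


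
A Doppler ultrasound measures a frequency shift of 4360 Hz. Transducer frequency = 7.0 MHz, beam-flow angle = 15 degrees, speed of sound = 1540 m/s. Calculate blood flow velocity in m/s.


v = fd * c / (2 * f0 * cos(theta))
v = 4360 * 1540 / (2 * 7.0000e+06 * cos(15))
v = 0.4965 m/s


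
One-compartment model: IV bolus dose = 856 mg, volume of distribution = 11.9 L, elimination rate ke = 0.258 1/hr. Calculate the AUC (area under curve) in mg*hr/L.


C0 = Dose/Vd = 856/11.9 = 71.9328 mg/L
AUC = C0/ke = 71.9328/0.258
AUC = 278.8 mg*hr/L


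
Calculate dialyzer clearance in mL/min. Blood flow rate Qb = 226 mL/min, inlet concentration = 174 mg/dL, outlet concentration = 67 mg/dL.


K = Qb * (Cb_in - Cb_out) / Cb_in
K = 226 * (174 - 67) / 174
K = 139 mL/min


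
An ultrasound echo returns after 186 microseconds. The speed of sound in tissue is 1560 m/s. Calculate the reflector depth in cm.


depth = c * t / 2
t = 186 us = 1.8600e-04 s
depth = 1560 * 1.8600e-04 / 2
depth = 0.14508 m = 14.508 cm


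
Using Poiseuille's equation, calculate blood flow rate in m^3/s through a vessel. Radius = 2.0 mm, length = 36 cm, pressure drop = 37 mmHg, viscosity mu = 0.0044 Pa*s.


Q = pi*r^4*dP / (8*mu*L)
r = 0.002 m, L = 0.36 m
dP = 37 mmHg = 4932.914 Pa
Q = 1.9567e-05 m^3/s


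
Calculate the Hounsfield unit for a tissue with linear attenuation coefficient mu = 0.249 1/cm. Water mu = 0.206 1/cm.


HU = ((mu_tissue - mu_water) / mu_water) * 1000
HU = ((0.249 - 0.206) / 0.206) * 1000
HU = 208.7


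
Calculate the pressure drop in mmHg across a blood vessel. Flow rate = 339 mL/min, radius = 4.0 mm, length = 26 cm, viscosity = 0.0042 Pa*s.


dP = 8*mu*L*Q / (pi*r^4)
Q = 339 mL/min = 5.65e-06 m^3/s
dP = 61.3721 Pa = 61.3721 / 133.322 mmHg = 0.4603 mmHg


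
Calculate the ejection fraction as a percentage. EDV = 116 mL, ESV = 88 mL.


SV = EDV - ESV = 116 - 88 = 28 mL
EF = SV/EDV * 100 = 28/116 * 100
EF = 24.14%


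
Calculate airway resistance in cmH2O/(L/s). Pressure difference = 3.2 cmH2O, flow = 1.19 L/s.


R = dP / flow
R = 3.2 / 1.19
R = 2.689 cmH2O/(L/s)


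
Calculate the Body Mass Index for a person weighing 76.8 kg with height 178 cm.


BMI = weight / height^2
height = 178 cm = 1.78 m
BMI = 76.8 / 1.78^2
BMI = 24.24 kg/m^2


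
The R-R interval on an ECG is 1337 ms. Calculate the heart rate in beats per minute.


HR = 60 / RR_interval(s)
RR = 1337 ms = 1.337 s
HR = 60 / 1.337 = 44.88 bpm


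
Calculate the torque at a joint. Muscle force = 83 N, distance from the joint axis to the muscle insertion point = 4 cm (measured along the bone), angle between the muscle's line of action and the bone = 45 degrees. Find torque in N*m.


Torque = F * d * sin(theta)   (moment arm = d*sin(theta))
d = 4 cm = 0.04 m
Torque = 83 * 0.04 * sin(45)
Torque = 2.348 N*m


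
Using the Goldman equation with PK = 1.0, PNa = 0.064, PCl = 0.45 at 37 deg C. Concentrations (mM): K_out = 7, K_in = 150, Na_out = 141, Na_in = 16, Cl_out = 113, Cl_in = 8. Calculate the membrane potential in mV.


Vm = (RT/F)*ln((PK*Ko + PNa*Nao + PCl*Cli)/(PK*Ki + PNa*Nai + PCl*Clo))
Numer = 19.624, Denom = 201.874
Vm = -62.29 mV


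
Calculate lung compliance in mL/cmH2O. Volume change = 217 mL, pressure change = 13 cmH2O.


C = dV / dP
C = 217 / 13
C = 16.69 mL/cmH2O


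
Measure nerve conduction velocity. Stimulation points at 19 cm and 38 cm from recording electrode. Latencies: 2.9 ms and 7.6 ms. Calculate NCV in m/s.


Distance = (38 - 19) / 100 = 0.19 m
dt = (7.6 - 2.9) / 1000 = 0.0047 s
NCV = dist / dt = 40.43 m/s


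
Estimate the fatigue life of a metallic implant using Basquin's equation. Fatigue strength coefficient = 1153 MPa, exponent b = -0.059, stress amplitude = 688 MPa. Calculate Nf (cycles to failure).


sigma_a = sigma_f' * (2Nf)^b
2Nf = (sigma_a/sigma_f')^(1/b)
2Nf = (688/1153)^(1/-0.059)
2Nf = 6319.6452
Nf = 3160


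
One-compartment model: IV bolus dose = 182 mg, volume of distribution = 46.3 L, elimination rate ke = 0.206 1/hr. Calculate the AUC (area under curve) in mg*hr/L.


C0 = Dose/Vd = 182/46.3 = 3.93089 mg/L
AUC = C0/ke = 3.93089/0.206
AUC = 19.08 mg*hr/L


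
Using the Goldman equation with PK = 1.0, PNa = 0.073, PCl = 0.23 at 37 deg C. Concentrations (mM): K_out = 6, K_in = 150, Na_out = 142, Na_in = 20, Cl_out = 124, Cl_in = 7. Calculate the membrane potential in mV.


Vm = (RT/F)*ln((PK*Ko + PNa*Nao + PCl*Cli)/(PK*Ki + PNa*Nai + PCl*Clo))
Numer = 17.976, Denom = 179.98
Vm = -61.57 mV


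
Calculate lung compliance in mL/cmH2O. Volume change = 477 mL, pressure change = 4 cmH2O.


C = dV / dP
C = 477 / 4
C = 119.2 mL/cmH2O


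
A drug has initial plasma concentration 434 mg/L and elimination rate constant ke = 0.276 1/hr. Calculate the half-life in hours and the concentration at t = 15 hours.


t_half = ln(2) / ke = 0.693147 / 0.276 = 2.511 hr
C(t) = C0 * exp(-ke*t) = 434 * exp(-0.276*15)
C(15) = 6.911 mg/L


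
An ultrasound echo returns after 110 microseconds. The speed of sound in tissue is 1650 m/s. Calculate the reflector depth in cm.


depth = c * t / 2
t = 110 us = 1.1000e-04 s
depth = 1650 * 1.1000e-04 / 2
depth = 0.09075 m = 9.075 cm


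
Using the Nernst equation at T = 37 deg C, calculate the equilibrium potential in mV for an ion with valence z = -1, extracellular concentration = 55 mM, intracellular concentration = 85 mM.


E = (RT/(zF)) * ln(C_out/C_in)
T = 37 + 273.15 = 310.15 K
E = (8.314 * 310.15 / (-1 * 96485)) * ln(55/85)
E = 11.63 mV


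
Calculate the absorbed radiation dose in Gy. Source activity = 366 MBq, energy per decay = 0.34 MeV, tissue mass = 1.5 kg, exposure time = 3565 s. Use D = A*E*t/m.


A = 366 MBq = 3.6600e+08 Bq
E = 0.34 MeV = 5.4468e-14 J
D = A*E*t/m = 3.6600e+08*5.4468e-14*3565/1.5
D = 0.04738 Gy


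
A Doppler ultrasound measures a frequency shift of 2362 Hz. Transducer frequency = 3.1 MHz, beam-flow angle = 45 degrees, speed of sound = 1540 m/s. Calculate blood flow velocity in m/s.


v = fd * c / (2 * f0 * cos(theta))
v = 2362 * 1540 / (2 * 3.1000e+06 * cos(45))
v = 0.8297 m/s


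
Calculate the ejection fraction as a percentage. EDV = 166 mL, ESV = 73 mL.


SV = EDV - ESV = 166 - 73 = 93 mL
EF = SV/EDV * 100 = 93/166 * 100
EF = 56.02%


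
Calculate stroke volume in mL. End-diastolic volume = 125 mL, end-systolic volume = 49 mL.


SV = EDV - ESV
SV = 125 - 49
SV = 76 mL


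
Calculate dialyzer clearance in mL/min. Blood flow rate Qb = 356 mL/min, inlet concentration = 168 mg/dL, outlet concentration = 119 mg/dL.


K = Qb * (Cb_in - Cb_out) / Cb_in
K = 356 * (168 - 119) / 168
K = 103.8 mL/min


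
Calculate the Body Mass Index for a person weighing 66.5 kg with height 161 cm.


BMI = weight / height^2
height = 161 cm = 1.61 m
BMI = 66.5 / 1.61^2
BMI = 25.65 kg/m^2


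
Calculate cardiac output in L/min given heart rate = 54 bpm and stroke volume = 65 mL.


CO = HR * SV
CO = 54 * 65 / 1000
CO = 3.51 L/min


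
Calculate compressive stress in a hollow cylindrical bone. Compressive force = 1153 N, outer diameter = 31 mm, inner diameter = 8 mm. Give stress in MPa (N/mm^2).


A = pi*(r_o^2 - r_i^2)
r_o = 15.5 mm, r_i = 4 mm
A = 704.502 mm^2
sigma = F/A = 1153 / 704.502
sigma = 1.637 MPa


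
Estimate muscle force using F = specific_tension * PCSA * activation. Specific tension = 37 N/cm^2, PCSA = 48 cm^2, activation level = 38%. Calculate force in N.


F = sigma * PCSA * activation
F = 37 * 48 * 0.38
F = 674.9 N


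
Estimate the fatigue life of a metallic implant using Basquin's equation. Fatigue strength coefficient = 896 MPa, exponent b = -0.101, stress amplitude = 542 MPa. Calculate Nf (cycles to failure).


sigma_a = sigma_f' * (2Nf)^b
2Nf = (sigma_a/sigma_f')^(1/b)
2Nf = (542/896)^(1/-0.101)
2Nf = 145.0349
Nf = 72.52


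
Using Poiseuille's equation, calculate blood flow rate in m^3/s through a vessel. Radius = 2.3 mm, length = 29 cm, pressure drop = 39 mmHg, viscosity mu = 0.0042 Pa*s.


Q = pi*r^4*dP / (8*mu*L)
r = 0.0023 m, L = 0.29 m
dP = 39 mmHg = 5199.558 Pa
Q = 4.6913e-05 m^3/s


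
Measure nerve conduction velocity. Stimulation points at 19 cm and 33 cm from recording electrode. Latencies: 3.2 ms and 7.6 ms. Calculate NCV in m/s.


Distance = (33 - 19) / 100 = 0.14 m
dt = (7.6 - 3.2) / 1000 = 0.0044 s
NCV = dist / dt = 31.82 m/s


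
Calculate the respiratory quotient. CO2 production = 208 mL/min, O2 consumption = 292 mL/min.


RQ = VCO2 / VO2
RQ = 208 / 292
RQ = 0.7123


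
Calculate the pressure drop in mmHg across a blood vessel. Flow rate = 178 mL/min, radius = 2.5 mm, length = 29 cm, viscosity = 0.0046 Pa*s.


dP = 8*mu*L*Q / (pi*r^4)
Q = 178 mL/min = 2.96667e-06 m^3/s
dP = 257.991 Pa = 257.991 / 133.322 mmHg = 1.935 mmHg


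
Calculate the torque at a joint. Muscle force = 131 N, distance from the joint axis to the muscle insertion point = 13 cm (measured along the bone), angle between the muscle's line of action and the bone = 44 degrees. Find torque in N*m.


Torque = F * d * sin(theta)   (moment arm = d*sin(theta))
d = 13 cm = 0.13 m
Torque = 131 * 0.13 * sin(44)
Torque = 11.83 N*m


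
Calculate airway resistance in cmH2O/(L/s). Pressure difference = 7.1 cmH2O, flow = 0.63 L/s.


R = dP / flow
R = 7.1 / 0.63
R = 11.27 cmH2O/(L/s)


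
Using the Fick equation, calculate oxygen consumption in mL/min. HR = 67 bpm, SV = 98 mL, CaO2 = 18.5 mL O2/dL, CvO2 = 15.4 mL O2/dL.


CO = HR*SV = 67*98/1000 = 6.566 L/min
a-v O2 diff = 18.5 - 15.4 = 3.1 mL/dL
VO2 = CO * (CaO2-CvO2) * 10 dL/L
VO2 = 6.566 * 3.1 * 10
VO2 = 203.5 mL/min


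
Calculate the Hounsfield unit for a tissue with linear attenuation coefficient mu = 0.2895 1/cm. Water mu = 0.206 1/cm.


HU = ((mu_tissue - mu_water) / mu_water) * 1000
HU = ((0.2895 - 0.206) / 0.206) * 1000
HU = 405.3


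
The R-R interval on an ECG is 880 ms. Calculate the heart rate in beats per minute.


HR = 60 / RR_interval(s)
RR = 880 ms = 0.88 s
HR = 60 / 0.88 = 68.18 bpm


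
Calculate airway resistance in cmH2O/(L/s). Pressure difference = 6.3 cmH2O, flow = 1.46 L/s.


R = dP / flow
R = 6.3 / 1.46
R = 4.315 cmH2O/(L/s)


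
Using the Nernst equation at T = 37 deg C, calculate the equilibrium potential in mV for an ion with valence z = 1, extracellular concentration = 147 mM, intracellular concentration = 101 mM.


E = (RT/(zF)) * ln(C_out/C_in)
T = 37 + 273.15 = 310.15 K
E = (8.314 * 310.15 / (1 * 96485)) * ln(147/101)
E = 10.03 mV


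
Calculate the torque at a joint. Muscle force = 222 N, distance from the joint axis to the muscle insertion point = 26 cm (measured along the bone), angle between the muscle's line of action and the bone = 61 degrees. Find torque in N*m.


Torque = F * d * sin(theta)   (moment arm = d*sin(theta))
d = 26 cm = 0.26 m
Torque = 222 * 0.26 * sin(61)
Torque = 50.48 N*m


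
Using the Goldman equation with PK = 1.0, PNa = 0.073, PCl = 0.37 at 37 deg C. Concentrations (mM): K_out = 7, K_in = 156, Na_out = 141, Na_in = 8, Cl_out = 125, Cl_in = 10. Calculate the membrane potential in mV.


Vm = (RT/F)*ln((PK*Ko + PNa*Nao + PCl*Cli)/(PK*Ki + PNa*Nai + PCl*Clo))
Numer = 20.993, Denom = 202.834
Vm = -60.62 mV


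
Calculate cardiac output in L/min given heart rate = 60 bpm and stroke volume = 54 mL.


CO = HR * SV
CO = 60 * 54 / 1000
CO = 3.24 L/min


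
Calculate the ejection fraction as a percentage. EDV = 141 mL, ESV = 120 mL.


SV = EDV - ESV = 141 - 120 = 21 mL
EF = SV/EDV * 100 = 21/141 * 100
EF = 14.89%


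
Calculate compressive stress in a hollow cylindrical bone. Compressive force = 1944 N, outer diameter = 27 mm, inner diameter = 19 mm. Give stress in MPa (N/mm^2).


A = pi*(r_o^2 - r_i^2)
r_o = 13.5 mm, r_i = 9.5 mm
A = 289.027 mm^2
sigma = F/A = 1944 / 289.027
sigma = 6.726 MPa


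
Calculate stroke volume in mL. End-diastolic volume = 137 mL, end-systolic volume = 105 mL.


SV = EDV - ESV
SV = 137 - 105
SV = 32 mL


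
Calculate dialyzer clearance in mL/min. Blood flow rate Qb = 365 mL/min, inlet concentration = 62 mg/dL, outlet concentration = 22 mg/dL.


K = Qb * (Cb_in - Cb_out) / Cb_in
K = 365 * (62 - 22) / 62
K = 235.5 mL/min


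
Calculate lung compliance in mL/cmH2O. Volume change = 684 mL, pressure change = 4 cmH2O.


C = dV / dP
C = 684 / 4
C = 171 mL/cmH2O


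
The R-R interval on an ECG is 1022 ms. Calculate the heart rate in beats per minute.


HR = 60 / RR_interval(s)
RR = 1022 ms = 1.022 s
HR = 60 / 1.022 = 58.71 bpm


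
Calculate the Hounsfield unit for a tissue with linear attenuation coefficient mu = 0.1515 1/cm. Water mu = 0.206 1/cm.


HU = ((mu_tissue - mu_water) / mu_water) * 1000
HU = ((0.1515 - 0.206) / 0.206) * 1000
HU = -264.6


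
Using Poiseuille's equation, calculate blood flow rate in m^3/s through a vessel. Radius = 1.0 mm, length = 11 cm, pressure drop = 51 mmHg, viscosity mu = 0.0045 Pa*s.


Q = pi*r^4*dP / (8*mu*L)
r = 0.001 m, L = 0.11 m
dP = 51 mmHg = 6799.422 Pa
Q = 5.3942e-06 m^3/s


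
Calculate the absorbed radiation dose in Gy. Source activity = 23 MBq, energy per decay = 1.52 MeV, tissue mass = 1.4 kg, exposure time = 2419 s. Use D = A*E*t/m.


A = 23 MBq = 2.3000e+07 Bq
E = 1.52 MeV = 2.43504e-13 J
D = A*E*t/m = 2.3000e+07*2.43504e-13*2419/1.4
D = 0.009677 Gy


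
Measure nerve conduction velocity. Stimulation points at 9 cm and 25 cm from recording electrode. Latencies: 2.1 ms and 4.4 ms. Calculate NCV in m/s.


Distance = (25 - 9) / 100 = 0.16 m
dt = (4.4 - 2.1) / 1000 = 0.0023 s
NCV = dist / dt = 69.57 m/s


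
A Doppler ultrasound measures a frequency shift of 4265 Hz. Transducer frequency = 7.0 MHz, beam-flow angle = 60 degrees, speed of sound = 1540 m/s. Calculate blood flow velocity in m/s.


v = fd * c / (2 * f0 * cos(theta))
v = 4265 * 1540 / (2 * 7.0000e+06 * cos(60))
v = 0.9383 m/s


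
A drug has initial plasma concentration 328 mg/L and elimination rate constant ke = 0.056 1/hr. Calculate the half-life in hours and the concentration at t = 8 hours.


t_half = ln(2) / ke = 0.693147 / 0.056 = 12.38 hr
C(t) = C0 * exp(-ke*t) = 328 * exp(-0.056*8)
C(8) = 209.6 mg/L


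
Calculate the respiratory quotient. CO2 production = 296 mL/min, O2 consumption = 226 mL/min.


RQ = VCO2 / VO2
RQ = 296 / 226
RQ = 1.31
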